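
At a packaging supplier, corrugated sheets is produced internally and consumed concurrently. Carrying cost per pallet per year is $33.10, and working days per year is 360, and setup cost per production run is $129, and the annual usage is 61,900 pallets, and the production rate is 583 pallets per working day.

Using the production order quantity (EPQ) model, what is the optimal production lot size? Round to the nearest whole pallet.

827 pallets

d = 61,900/360 = 171.9444 pallets/day;  effective holding cost H(1 − d/p) = 33.1·(1 − 171.9444/583) = 23.33780
Q* = √(2DS / H_eff) = √(2·61,900·129 / 23.33780) ≈ 827.23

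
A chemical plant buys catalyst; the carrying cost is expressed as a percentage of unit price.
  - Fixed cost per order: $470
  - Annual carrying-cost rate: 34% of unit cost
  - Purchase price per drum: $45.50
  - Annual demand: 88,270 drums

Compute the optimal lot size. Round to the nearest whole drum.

H = i·C = 0.34 × $45.5 = $15.4700 per drum-year
2DS/H = 2·88,270·470/15.47 = 5,363,529.41
EOQ = √5,363,529.41 ≈ 2,315.93

2,316 drums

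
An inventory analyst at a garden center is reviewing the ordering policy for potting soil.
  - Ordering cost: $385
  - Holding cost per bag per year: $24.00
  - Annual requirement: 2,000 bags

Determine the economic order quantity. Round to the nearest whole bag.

253 bags

Q* = √(2·D·S / H) = √(2·2,000·385 / 24) = √64,166.7 ≈ 253.31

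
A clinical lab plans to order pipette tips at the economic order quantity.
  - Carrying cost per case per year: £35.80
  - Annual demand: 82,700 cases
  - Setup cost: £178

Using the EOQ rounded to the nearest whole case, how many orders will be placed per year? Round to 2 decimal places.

91.18 orders per year

Optimal lot size Q* = (2 × 82,700 × £178 / £35.8)^½ ≈ 906.85 → Q = 907
Orders per year = D/Q = 82,700 / 907 = 91.180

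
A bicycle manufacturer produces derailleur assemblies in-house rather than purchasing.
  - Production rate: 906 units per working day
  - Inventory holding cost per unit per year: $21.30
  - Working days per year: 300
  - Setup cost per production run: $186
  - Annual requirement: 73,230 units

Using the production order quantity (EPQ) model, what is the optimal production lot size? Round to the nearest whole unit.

1,323 units

Daily demand d = 73,230/300 = 244.100; p = 906; 1 − d/p = 0.73057
EPQ = √(2DS / (H(1 − d/p)))
    = √(2 × 73,230 × 186 / (21.3 × 0.73057)) ≈ 1,323.10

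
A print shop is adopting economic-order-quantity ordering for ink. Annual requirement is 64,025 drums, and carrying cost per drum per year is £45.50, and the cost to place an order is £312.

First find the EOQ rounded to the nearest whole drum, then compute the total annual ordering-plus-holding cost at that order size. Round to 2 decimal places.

2DS/H = 2·64,025·312/45.5 = 878,057.14
EOQ = √878,057.14 ≈ 937.05 → Q = 937 drums
Ordering: D/Q × S = 64,025/937 × £312 = £21,318.89
Holding:  Q/2 × H = 937/2 × £45.5 = £21,316.75
Total = £21,318.89 + £21,316.75 = £42,635.64

£42,635.64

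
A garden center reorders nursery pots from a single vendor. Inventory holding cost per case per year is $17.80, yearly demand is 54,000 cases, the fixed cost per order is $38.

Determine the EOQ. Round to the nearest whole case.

EOQ = √(2DS/H) = √(2 × 54,000 × 38 / 17.8)
    = √(230,561.80) ≈ 480.17

480 cases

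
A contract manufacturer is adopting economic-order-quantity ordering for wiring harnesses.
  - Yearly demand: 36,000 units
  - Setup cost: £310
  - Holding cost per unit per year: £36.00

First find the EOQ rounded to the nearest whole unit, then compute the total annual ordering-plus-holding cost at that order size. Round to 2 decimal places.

Optimal lot size Q* = (2 × 36,000 × £310 / £36)^½ ≈ 787.40 → Q = 787 units
Ordering: D/Q × S = 36,000/787 × £310 = £14,180.43
Holding:  Q/2 × H = 787/2 × £36 = £14,166.00
Total = £14,180.43 + £14,166.00 = £28,346.43

£28,346.43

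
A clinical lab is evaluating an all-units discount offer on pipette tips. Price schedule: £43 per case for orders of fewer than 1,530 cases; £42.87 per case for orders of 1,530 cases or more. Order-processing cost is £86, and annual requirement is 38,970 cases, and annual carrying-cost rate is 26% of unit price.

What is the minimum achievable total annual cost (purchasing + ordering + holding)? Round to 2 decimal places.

H₁ = 26%×£43 = £11.1800;  H₂ = 26%×£42.87 = £11.1462
EOQ₁ = √(2×38,970×86/11.1800) = 774.30  (< 1,530, feasible at tier 1)
EOQ₂ = √(2×38,970×86/11.1462) = 775.47  (< 1,530 → use Q = 1,530 at tier-2 price)
TC(tier 1 (EOQ₁), Q≈774.3) = £1,684,366.66
TC(tier 2, Q≈1,530.0) = £1,681,361.21
Minimum at tier 2: £1,681,361.21

£1,681,361.21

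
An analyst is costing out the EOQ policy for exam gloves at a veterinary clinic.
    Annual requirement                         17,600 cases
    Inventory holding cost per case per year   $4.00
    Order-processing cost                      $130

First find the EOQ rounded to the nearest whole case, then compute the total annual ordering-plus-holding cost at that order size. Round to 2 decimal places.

Q* = √(2·D·S / H) = √(2·17,600·130 / 4) = √1,144,000.0 ≈ 1,069.58 → Q = 1,070 cases
Orders/yr = 17,600/1,070 = 16.449; ordering cost = 16.449 × $130 = $2,138.32
Average inventory = 1,070/2 = 535; holding cost = 535 × $4 = $2,140.00
Total = $2,138.32 + $2,140.00 = $4,278.32

$4,278.32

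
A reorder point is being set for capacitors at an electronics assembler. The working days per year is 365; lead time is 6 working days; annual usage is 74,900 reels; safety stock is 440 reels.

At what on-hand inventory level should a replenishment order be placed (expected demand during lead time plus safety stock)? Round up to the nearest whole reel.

Daily demand d = 74,900 / 365 = 205.205 reels/day
Demand during lead time = 205.205 × 6 = 1,231.23
Reorder point = 1,231.23 + 440 = 1,671.23 → round up

1,672 reels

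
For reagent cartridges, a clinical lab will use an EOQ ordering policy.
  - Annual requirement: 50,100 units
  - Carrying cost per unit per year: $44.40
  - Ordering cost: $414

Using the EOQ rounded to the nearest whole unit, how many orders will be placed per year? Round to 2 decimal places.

51.81 orders per year

2DS/H = 2·50,100·414/44.4 = 934,297.30
EOQ = √934,297.30 ≈ 966.59 → Q = 967
Orders per year = D/Q = 50,100 / 967 = 51.810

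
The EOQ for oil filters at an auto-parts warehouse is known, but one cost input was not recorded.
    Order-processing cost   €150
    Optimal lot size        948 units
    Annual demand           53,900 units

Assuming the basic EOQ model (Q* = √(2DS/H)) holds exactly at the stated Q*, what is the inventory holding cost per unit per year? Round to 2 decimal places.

EOQ relation: Q² = 2DS/H, so rearrange for the unknown.
H = 2DS / Q² = 2 × 53,900 × 150 / 948² = 17.9926

€17.99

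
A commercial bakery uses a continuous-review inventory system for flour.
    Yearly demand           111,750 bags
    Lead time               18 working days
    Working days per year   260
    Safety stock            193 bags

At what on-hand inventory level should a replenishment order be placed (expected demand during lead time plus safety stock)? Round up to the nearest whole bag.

Daily demand d = 111,750 / 260 = 429.808 bags/day
Demand during lead time = 429.808 × 18 = 7,736.54
Reorder point = 7,736.54 + 193 = 7,929.54 → round up

7,930 bags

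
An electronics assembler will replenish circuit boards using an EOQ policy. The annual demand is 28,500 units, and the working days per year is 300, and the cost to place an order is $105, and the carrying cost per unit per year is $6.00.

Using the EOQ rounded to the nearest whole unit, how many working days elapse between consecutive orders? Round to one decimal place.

Optimal lot size Q* = (2 × 28,500 × $105 / $6)^½ ≈ 998.75 → Q = 999 units
T = Q/D × 300 days = 999/28,500 × 300 = 10.516 days

10.5 days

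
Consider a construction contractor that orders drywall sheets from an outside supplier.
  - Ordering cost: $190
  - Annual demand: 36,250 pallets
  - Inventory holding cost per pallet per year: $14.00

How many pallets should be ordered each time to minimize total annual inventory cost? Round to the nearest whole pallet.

992 pallets

Q* = √(2·D·S / H) = √(2·36,250·190 / 14) = √983,928.6 ≈ 991.93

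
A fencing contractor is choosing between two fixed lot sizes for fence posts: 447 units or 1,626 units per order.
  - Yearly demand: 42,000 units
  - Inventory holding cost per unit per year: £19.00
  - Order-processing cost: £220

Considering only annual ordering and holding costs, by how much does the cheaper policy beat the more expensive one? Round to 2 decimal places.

Annual cost at Q: ordering D·S/Q plus holding Q·H/2.
TC(447) = (42,000/447)×220 + (447/2)×19 = £24,917.64
TC(1,626) = (42,000/1,626)×220 + (1,626/2)×19 = £21,129.66
Lots of 1,626 are cheaper by £3,787.98.

£3,787.98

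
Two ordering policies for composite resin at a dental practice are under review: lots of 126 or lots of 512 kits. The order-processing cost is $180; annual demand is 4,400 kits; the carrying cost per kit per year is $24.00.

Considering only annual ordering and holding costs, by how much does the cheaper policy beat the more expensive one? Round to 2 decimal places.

Annual cost at Q: ordering D·S/Q plus holding Q·H/2.
TC(126) = (4,400/126)×180 + (126/2)×24 = $7,797.71
TC(512) = (4,400/512)×180 + (512/2)×24 = $7,690.88
|ΔTC| = |$7,797.71 − $7,690.88| = $106.84

$106.84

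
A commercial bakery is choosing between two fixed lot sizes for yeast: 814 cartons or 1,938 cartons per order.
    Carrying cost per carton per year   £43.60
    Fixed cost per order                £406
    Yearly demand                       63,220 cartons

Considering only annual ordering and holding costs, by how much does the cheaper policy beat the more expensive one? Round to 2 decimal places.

TC(Q) = (D/Q)S + (Q/2)H
TC(814) = (63,220/814)×406 + (814/2)×43.6 = £49,277.53
TC(1,938) = (63,220/1,938)×406 + (1,938/2)×43.6 = £55,492.63
Lots of 814 are cheaper by £6,215.10.

£6,215.10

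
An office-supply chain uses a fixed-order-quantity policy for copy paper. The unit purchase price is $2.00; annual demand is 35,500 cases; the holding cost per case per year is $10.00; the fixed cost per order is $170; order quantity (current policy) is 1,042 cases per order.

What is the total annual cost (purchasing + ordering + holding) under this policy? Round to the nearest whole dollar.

$82,002

Annual ordering cost = (D/Q)·S = (35,500/1,042) × 170 = $5,791.75
Annual holding cost  = (Q/2)·H = (1,042/2) × 10 = $5,210.00
Purchase cost = D·C = 35,500 × 2 = $71,000.00
Total = $5,791.75 + $5,210.00 + $71,000.00 = $82,001.75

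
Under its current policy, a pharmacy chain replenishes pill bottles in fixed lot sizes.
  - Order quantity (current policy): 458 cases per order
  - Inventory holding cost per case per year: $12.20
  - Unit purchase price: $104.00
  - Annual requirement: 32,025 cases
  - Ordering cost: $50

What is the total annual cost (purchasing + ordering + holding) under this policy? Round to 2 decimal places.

$3,336,889.98

Annual ordering cost = (D/Q)·S = (32,025/458) × 50 = $3,496.18
Annual holding cost  = (Q/2)·H = (458/2) × 12.2 = $2,793.80
Purchase cost = D·C = 32,025 × 104 = $3,330,600.00
Total = $3,496.18 + $2,793.80 + $3,330,600.00 = $3,336,889.98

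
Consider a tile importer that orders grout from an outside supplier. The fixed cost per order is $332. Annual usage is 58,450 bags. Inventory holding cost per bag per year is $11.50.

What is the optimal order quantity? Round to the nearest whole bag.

1,837 bags

Q* = √(2·D·S / H) = √(2·58,450·332 / 11.5) = √3,374,852.2 ≈ 1,837.08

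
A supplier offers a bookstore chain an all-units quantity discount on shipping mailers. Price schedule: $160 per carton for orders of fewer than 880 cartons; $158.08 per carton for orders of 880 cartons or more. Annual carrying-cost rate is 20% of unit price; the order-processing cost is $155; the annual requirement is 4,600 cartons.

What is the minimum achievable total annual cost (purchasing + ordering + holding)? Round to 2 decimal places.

$741,889.27

H₁ = 20%×$160 = $32.0000;  H₂ = 20%×$158.08 = $31.6160
EOQ₁ = √(2×4,600×155/32.0000) = 211.10  (< 880, feasible at tier 1)
EOQ₂ = √(2×4,600×155/31.6160) = 212.38  (< 880 → use Q = 880 at tier-2 price)
TC(tier 1 (EOQ₁), Q≈211.1) = $742,755.15
TC(tier 2, Q≈880.0) = $741,889.27
Minimum at tier 2: $741,889.27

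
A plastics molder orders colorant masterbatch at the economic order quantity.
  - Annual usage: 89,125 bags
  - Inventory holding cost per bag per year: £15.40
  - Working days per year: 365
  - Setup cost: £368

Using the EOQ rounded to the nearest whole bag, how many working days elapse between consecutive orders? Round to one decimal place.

8.5 days

Optimal lot size Q* = (2 × 89,125 × £368 / £15.4)^½ ≈ 2,063.85 → Q = 2,064 bags
T = Q/D × 365 days = 2,064/89,125 × 365 = 8.453 days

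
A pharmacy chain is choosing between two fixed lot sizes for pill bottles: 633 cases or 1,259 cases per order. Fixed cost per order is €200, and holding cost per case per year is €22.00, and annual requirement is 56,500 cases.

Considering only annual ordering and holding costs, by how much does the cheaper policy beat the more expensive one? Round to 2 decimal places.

For each Q, cost = (D/Q)·S + (Q/2)·H.
TC(633) = (56,500/633)×200 + (633/2)×22 = €24,814.50
TC(1,259) = (56,500/1,259)×200 + (1,259/2)×22 = €22,824.38
Cheaper: Q = 1,259.  Difference = €1,990.12

€1,990.12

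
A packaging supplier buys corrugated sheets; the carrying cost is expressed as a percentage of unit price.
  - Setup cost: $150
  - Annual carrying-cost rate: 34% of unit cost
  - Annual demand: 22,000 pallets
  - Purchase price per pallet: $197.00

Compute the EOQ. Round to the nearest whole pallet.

314 pallets

H = i·C = 0.34 × $197 = $66.9800 per pallet-year
Optimal lot size Q* = (2 × 22,000 × $150 / $66.98)^½ ≈ 313.91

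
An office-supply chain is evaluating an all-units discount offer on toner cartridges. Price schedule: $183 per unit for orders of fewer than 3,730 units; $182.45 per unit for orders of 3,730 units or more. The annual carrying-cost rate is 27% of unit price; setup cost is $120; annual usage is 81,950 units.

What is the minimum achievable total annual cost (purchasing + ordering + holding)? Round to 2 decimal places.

$15,028,023.64

H₁ = 27%×$183 = $49.4100;  H₂ = 27%×$182.45 = $49.2615
EOQ₁ = √(2×81,950×120/49.4100) = 630.92  (< 3,730, feasible at tier 1)
EOQ₂ = √(2×81,950×120/49.2615) = 631.87  (< 3,730 → use Q = 3,730 at tier-2 price)
TC(tier 1 (EOQ₁), Q≈630.9) = $15,028,023.64
TC(tier 2, Q≈3,730.0) = $15,046,286.66
Minimum at tier 1 (EOQ₁): $15,028,023.64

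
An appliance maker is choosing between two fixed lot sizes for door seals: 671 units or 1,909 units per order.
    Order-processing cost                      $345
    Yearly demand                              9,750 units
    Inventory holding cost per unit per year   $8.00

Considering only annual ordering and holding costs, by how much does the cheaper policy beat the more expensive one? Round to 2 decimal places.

$1,701.01

For each Q, cost = (D/Q)·S + (Q/2)·H.
TC(671) = (9,750/671)×345 + (671/2)×8 = $7,697.04
TC(1,909) = (9,750/1,909)×345 + (1,909/2)×8 = $9,398.05
|ΔTC| = |$7,697.04 − $9,398.05| = $1,701.01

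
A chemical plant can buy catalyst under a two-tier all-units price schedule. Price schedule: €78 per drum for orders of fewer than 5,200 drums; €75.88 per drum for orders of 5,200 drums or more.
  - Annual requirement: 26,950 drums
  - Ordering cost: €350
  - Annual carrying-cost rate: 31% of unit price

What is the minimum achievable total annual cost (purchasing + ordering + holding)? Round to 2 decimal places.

€2,107,939.22

H₁ = 31%×€78 = €24.1800;  H₂ = 31%×€75.88 = €23.5228
EOQ₁ = √(2×26,950×350/24.1800) = 883.28  (< 5,200, feasible at tier 1)
EOQ₂ = √(2×26,950×350/23.5228) = 895.54  (< 5,200 → use Q = 5,200 at tier-2 price)
TC(tier 1 (EOQ₁), Q≈883.3) = €2,123,457.80
TC(tier 2, Q≈5,200.0) = €2,107,939.22
Minimum at tier 2: €2,107,939.22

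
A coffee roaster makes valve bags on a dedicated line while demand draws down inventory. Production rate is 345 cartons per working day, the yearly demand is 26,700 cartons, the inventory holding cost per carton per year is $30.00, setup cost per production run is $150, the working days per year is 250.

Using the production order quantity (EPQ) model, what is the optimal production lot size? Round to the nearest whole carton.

622 cartons

Daily demand d = 26,700/250 = 106.800; p = 345; 1 − d/p = 0.69043
EPQ = √(2DS / (H(1 − d/p)))
    = √(2 × 26,700 × 150 / (30 × 0.69043)) ≈ 621.86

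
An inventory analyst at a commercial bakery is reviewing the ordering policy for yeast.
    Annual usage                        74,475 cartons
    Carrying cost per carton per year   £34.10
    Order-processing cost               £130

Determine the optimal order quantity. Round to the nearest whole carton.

754 cartons

Q* = √(2·D·S / H) = √(2·74,475·130 / 34.1) = √567,844.6 ≈ 753.55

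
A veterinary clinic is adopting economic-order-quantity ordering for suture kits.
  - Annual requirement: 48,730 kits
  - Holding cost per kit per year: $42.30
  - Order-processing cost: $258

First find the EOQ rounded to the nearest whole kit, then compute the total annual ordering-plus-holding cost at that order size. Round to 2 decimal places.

$32,613.19

Q* = √(2·D·S / H) = √(2·48,730·258 / 42.3) = √594,436.9 ≈ 771.00 → Q = 771 kits
Annual ordering cost = (D/Q)·S = (48,730/771) × 258 = $16,306.54
Annual holding cost  = (Q/2)·H = (771/2) × 42.3 = $16,306.65
Total = $16,306.54 + $16,306.65 = $32,613.19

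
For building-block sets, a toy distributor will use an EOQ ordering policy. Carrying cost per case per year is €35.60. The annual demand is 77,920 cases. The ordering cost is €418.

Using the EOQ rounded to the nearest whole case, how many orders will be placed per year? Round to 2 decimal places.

EOQ = √(2DS/H) = √(2 × 77,920 × 418 / 35.6)
    = √(1,829,806.74) ≈ 1,352.70 → Q = 1,353
N = D/Q = 77,920/1,353 ≈ 57.591 orders/yr

57.59 orders per year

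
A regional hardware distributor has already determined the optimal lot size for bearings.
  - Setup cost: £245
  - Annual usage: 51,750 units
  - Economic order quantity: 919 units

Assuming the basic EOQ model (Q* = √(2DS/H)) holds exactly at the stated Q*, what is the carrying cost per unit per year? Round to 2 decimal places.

£30.02

EOQ relation: Q² = 2DS/H, so rearrange for the unknown.
H = 2DS / Q² = 2 × 51,750 × 245 / 919² = 30.0245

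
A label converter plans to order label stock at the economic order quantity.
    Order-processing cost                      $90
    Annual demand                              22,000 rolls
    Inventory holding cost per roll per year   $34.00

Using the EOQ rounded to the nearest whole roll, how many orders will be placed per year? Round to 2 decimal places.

64.52 orders per year

2DS/H = 2·22,000·90/34 = 116,470.59
EOQ = √116,470.59 ≈ 341.28 → Q = 341
Orders per year = D/Q = 22,000 / 341 = 64.516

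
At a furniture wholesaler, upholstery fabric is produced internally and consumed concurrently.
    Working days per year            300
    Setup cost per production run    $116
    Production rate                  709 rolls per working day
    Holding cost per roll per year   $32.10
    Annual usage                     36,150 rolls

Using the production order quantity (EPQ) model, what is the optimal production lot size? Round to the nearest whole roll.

561 rolls

d = 36,150/300 = 120.5000 rolls/day;  effective holding cost H(1 − d/p) = 32.1·(1 − 120.5000/709) = 26.64436
Q* = √(2DS / H_eff) = √(2·36,150·116 / 26.64436) ≈ 561.04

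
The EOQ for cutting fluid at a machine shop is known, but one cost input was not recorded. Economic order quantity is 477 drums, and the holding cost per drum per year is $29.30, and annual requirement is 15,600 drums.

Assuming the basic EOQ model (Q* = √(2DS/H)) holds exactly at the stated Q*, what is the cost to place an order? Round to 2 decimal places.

EOQ relation: Q² = 2DS/H, so rearrange for the unknown.
S = Q²H / (2D) = 477² × 29.3 / (2 × 15,600) = 213.6731

$213.67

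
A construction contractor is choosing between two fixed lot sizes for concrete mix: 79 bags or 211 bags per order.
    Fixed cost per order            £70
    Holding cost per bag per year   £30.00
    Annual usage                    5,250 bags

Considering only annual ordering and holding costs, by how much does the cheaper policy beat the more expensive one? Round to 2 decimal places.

TC(Q) = (D/Q)S + (Q/2)H
TC(79) = (5,250/79)×70 + (79/2)×30 = £5,836.90
TC(211) = (5,250/211)×70 + (211/2)×30 = £4,906.71
|ΔTC| = |£5,836.90 − £4,906.71| = £930.19

£930.19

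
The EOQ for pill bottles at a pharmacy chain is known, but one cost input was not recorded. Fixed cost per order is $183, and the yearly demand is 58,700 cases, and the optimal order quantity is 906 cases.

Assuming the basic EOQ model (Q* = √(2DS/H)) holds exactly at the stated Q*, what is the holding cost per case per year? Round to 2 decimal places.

$26.17

Since Q* = (2DS/H)^½, squaring gives Q*²·H = 2DS.
H = 2DS / Q² = 2 × 58,700 × 183 / 906² = 26.1736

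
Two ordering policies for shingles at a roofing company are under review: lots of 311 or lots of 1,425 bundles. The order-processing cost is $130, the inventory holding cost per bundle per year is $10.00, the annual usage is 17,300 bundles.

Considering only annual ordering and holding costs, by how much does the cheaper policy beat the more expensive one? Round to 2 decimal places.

$83.27

Annual cost at Q: ordering D·S/Q plus holding Q·H/2.
TC(311) = (17,300/311)×130 + (311/2)×10 = $8,786.51
TC(1,425) = (17,300/1,425)×130 + (1,425/2)×10 = $8,703.25
Cheaper: Q = 1,425.  Difference = $83.27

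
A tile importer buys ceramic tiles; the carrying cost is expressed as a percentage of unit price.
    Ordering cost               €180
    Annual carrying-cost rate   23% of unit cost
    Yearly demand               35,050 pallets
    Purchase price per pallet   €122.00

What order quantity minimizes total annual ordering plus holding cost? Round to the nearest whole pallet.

671 pallets

H = i·C = 0.23 × €122 = €28.0600 per pallet-year
Optimal lot size Q* = (2 × 35,050 × €180 / €28.06)^½ ≈ 670.58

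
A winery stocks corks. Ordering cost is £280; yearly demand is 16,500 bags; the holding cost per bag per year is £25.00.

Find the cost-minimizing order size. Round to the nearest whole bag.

608 bags

Optimal lot size Q* = (2 × 16,500 × £280 / £25)^½ ≈ 607.95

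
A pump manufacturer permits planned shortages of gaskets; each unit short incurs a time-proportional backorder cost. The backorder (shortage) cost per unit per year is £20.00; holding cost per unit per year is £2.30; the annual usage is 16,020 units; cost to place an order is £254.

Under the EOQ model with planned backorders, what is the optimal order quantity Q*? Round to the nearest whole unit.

Q* = √(2DS/H) · √((H + b)/b)
   = √(2 × 16,020 × 254 / 2.3) · √((2.3 + 20) / 20)
   = 1,881.045 × 1.0559 ≈ 1,986.26

1,986 units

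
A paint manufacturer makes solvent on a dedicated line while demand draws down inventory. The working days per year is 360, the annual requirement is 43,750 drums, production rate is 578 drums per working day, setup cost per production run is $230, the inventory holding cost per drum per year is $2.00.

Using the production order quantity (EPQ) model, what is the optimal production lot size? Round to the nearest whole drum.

3,570 drums

d = 43,750/360 = 121.5278 drums/day;  effective holding cost H(1 − d/p) = 2·(1 − 121.5278/578) = 1.57949
Q* = √(2DS / H_eff) = √(2·43,750·230 / 1.57949) ≈ 3,569.52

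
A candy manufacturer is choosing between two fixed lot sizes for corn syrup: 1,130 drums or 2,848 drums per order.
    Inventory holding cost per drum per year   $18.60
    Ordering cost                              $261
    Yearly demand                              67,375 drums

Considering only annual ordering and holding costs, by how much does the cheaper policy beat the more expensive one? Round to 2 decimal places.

$6,590.03

TC(Q) = (D/Q)S + (Q/2)H
TC(1,130) = (67,375/1,130)×261 + (1,130/2)×18.6 = $26,070.84
TC(2,848) = (67,375/2,848)×261 + (2,848/2)×18.6 = $32,660.86
Cheaper: Q = 1,130.  Difference = $6,590.03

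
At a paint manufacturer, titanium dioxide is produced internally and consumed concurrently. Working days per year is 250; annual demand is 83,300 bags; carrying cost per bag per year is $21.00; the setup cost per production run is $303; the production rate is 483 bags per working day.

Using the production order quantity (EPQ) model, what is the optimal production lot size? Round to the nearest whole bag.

d = 83,300/250 = 333.2000 bags/day;  effective holding cost H(1 − d/p) = 21·(1 − 333.2000/483) = 6.51304
Q* = √(2DS / H_eff) = √(2·83,300·303 / 6.51304) ≈ 2,783.98

2,784 bags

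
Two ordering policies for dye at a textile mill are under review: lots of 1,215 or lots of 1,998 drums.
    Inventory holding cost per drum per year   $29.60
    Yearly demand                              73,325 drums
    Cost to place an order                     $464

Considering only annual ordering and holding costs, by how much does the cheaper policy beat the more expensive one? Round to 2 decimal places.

Annual cost at Q: ordering D·S/Q plus holding Q·H/2.
TC(1,215) = (73,325/1,215)×464 + (1,215/2)×29.6 = $45,984.30
TC(1,998) = (73,325/1,998)×464 + (1,998/2)×29.6 = $46,598.83
Cheaper: Q = 1,215.  Difference = $614.52

$614.52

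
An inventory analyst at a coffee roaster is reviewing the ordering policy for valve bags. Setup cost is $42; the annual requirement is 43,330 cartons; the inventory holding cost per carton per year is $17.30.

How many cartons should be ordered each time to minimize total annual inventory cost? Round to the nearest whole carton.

2DS/H = 2·43,330·42/17.3 = 210,388.44
EOQ = √210,388.44 ≈ 458.68

459 cartons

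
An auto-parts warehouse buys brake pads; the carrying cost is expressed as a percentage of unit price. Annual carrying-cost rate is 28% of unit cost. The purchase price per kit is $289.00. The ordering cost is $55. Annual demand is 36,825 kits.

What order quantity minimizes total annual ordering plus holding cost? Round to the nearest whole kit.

224 kits

Holding cost per kit per year: H = 28% × $289 = $80.9200
Optimal lot size Q* = (2 × 36,825 × $55 / $80.92)^½ ≈ 223.74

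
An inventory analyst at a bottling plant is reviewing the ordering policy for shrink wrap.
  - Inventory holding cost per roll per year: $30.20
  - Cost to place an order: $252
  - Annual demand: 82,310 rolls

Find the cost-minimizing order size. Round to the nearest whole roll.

Optimal lot size Q* = (2 × 82,310 × $252 / $30.2)^½ ≈ 1,172.03

1,172 rolls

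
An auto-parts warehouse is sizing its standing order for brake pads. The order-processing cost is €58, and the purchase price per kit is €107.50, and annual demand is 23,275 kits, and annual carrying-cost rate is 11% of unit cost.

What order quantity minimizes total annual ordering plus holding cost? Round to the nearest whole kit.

H = i·C = 0.11 × €107.5 = €11.8250 per kit-year
2DS/H = 2·23,275·58/11.825 = 228,321.35
EOQ = √228,321.35 ≈ 477.83

478 kits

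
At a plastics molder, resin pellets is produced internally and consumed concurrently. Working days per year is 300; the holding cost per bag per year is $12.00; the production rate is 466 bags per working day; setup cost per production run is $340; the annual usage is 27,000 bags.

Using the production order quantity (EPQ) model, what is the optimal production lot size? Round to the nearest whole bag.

1,377 bags

Daily demand d = 27,000/300 = 90.000; p = 466; 1 − d/p = 0.80687
EPQ = √(2DS / (H(1 − d/p)))
    = √(2 × 27,000 × 340 / (12 × 0.80687)) ≈ 1,377.03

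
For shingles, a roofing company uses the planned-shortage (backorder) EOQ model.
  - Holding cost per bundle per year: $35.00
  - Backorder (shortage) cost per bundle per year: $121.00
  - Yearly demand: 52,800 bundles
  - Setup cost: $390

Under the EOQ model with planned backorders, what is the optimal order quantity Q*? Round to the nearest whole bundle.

Q* = √(2DS/H) · √((H + b)/b)
   = √(2 × 52,800 × 390 / 35) · √((35 + 121) / 121)
   = 1,084.751 × 1.1355 ≈ 1,231.69

1,232 bundles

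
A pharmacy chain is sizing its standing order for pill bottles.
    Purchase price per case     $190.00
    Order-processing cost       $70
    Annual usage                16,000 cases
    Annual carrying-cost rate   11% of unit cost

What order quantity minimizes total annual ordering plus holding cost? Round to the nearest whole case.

Carrying cost H = $190 × 11% = $20.9000/case/yr
EOQ = √(2DS/H) = √(2 × 16,000 × 70 / 20.9)
    = √(107,177.03) ≈ 327.38

327 cases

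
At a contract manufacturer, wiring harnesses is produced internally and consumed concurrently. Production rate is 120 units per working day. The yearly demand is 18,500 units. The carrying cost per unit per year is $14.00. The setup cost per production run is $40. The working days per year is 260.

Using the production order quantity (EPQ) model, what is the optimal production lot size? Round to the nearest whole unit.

510 units

d = 18,500/260 = 71.1538 units/day;  effective holding cost H(1 − d/p) = 14·(1 − 71.1538/120) = 5.69872
Q* = √(2DS / H_eff) = √(2·18,500·40 / 5.69872) ≈ 509.62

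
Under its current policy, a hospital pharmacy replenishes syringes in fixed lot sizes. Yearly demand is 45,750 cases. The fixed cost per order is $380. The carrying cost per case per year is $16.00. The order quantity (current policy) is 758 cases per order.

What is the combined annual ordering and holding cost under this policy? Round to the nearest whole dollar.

Annual ordering cost = (D/Q)·S = (45,750/758) × 380 = $22,935.36
Annual holding cost  = (Q/2)·H = (758/2) × 16 = $6,064.00
Total = $22,935.36 + $6,064.00 = $28,999.36

$28,999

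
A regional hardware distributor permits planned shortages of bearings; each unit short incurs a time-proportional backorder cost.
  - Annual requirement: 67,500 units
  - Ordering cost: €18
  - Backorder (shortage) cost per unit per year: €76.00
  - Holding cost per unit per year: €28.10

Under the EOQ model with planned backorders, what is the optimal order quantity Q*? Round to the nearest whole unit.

344 units

Basic EOQ = √(2·67,500·18/28.1) = 294.069
Backorder adjustment √((H+b)/b) = √((28.1+76)/76) = 1.1704
Q* = 294.069 × 1.1704 ≈ 344.17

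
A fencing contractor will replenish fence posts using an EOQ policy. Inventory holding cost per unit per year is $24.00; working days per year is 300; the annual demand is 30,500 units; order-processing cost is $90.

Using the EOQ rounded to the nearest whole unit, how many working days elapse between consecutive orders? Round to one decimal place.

4.7 days

2DS/H = 2·30,500·90/24 = 228,750.00
EOQ = √228,750.00 ≈ 478.28 → Q = 478 units
T = Q/D × 300 days = 478/30,500 × 300 = 4.702 days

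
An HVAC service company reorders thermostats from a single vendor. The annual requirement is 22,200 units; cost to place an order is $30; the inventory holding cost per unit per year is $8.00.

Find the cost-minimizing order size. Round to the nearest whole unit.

408 units

Q* = √(2·D·S / H) = √(2·22,200·30 / 8) = √166,500.0 ≈ 408.04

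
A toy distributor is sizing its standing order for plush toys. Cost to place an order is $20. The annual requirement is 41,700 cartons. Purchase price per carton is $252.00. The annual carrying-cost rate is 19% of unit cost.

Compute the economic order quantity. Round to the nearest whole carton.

Carrying cost H = $252 × 19% = $47.8800/carton/yr
Q* = √(2·D·S / H) = √(2·41,700·20 / 47.88) = √34,837.1 ≈ 186.65

187 cartons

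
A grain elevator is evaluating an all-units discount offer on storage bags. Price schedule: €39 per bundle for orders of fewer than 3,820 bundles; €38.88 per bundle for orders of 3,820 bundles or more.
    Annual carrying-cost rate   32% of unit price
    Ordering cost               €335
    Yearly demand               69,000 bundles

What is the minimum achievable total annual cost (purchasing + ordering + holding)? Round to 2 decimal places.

€2,712,534.50

H₁ = 32%×€39 = €12.4800;  H₂ = 32%×€38.88 = €12.4416
EOQ₁ = √(2×69,000×335/12.4800) = 1,924.66  (< 3,820, feasible at tier 1)
EOQ₂ = √(2×69,000×335/12.4416) = 1,927.63  (< 3,820 → use Q = 3,820 at tier-2 price)
TC(tier 1 (EOQ₁), Q≈1,924.7) = €2,715,019.79
TC(tier 2, Q≈3,820.0) = €2,712,534.50
Minimum at tier 2: €2,712,534.50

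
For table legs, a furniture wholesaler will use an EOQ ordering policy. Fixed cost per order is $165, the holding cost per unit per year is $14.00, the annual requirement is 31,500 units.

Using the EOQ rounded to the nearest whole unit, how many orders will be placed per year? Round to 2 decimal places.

2DS/H = 2·31,500·165/14 = 742,500.00
EOQ = √742,500.00 ≈ 861.68 → Q = 862
Orders per year = D/Q = 31,500 / 862 = 36.543

36.54 orders per year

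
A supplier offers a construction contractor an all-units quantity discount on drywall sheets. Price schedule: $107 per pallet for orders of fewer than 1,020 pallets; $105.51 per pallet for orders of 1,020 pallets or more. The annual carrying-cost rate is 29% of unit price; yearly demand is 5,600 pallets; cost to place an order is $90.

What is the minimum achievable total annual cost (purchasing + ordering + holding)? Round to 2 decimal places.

$604,792.70

H₁ = 29%×$107 = $31.0300;  H₂ = 29%×$105.51 = $30.5979
EOQ₁ = √(2×5,600×90/31.0300) = 180.24  (< 1,020, feasible at tier 1)
EOQ₂ = √(2×5,600×90/30.5979) = 181.50  (< 1,020 → use Q = 1,020 at tier-2 price)
TC(tier 1 (EOQ₁), Q≈180.2) = $604,792.70
TC(tier 2, Q≈1,020.0) = $606,955.05
Minimum at tier 1 (EOQ₁): $604,792.70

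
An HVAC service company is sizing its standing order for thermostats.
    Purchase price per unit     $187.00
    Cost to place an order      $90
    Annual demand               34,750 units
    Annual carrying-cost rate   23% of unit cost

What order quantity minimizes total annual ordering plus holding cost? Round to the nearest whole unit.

381 units

Holding cost per unit per year: H = 23% × $187 = $43.0100
EOQ = √(2DS/H) = √(2 × 34,750 × 90 / 43.01)
    = √(145,431.30) ≈ 381.35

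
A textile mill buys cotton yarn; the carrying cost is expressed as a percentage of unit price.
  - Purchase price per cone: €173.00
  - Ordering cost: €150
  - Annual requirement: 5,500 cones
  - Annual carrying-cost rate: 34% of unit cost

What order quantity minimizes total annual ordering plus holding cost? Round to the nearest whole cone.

Carrying cost H = €173 × 34% = €58.8200/cone/yr
2DS/H = 2·5,500·150/58.82 = 28,051.68
EOQ = √28,051.68 ≈ 167.49

167 cones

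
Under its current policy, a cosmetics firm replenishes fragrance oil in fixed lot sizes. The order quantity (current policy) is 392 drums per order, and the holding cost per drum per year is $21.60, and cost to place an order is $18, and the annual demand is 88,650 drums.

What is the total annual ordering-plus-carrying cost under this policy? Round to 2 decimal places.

$8,304.26

Annual ordering cost = (D/Q)·S = (88,650/392) × 18 = $4,070.66
Annual holding cost  = (Q/2)·H = (392/2) × 21.6 = $4,233.60
Total = $4,070.66 + $4,233.60 = $8,304.26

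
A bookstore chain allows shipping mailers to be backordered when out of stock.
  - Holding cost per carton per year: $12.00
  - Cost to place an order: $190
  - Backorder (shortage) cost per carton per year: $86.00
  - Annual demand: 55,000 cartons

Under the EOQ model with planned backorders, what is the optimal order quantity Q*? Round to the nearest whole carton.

1,409 cartons

Q* = √(2DS/H) · √((H + b)/b)
   = √(2 × 55,000 × 190 / 12) · √((12 + 86) / 86)
   = 1,319.722 × 1.0675 ≈ 1,408.79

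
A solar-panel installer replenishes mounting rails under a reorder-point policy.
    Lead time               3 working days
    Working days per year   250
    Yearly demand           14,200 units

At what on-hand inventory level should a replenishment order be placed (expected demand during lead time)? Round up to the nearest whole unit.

171 units

Daily demand d = 14,200 / 250 = 56.800 units/day
Demand during lead time = 56.800 × 3 = 170.40
Reorder point = 170.40 → round up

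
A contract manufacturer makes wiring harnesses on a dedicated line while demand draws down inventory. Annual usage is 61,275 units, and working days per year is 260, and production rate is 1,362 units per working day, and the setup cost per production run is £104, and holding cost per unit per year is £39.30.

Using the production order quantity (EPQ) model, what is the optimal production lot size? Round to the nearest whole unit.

d = 61,275/260 = 235.6731 units/day;  effective holding cost H(1 − d/p) = 39.3·(1 − 235.6731/1362) = 32.49974
Q* = √(2DS / H_eff) = √(2·61,275·104 / 32.49974) ≈ 626.23

626 units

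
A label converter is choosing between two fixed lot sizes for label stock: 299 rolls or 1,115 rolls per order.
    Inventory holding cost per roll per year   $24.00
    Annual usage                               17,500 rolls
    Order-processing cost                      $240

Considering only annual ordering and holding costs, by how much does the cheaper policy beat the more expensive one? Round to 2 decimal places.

$488.01

TC(Q) = (D/Q)S + (Q/2)H
TC(299) = (17,500/299)×240 + (299/2)×24 = $17,634.82
TC(1,115) = (17,500/1,115)×240 + (1,115/2)×24 = $17,146.82
|ΔTC| = |$17,634.82 − $17,146.82| = $488.01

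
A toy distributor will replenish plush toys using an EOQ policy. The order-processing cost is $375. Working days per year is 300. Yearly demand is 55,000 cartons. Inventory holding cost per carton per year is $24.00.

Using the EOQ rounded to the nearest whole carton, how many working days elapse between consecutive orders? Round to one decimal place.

7.2 days

Q* = √(2·D·S / H) = √(2·55,000·375 / 24) = √1,718,750.0 ≈ 1,311.01 → Q = 1,311 cartons
T = Q/D × 300 days = 1,311/55,000 × 300 = 7.151 days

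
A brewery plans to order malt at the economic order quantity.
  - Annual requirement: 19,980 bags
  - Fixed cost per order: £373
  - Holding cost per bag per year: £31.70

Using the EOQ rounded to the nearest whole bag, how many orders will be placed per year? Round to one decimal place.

29.1 orders per year

2DS/H = 2·19,980·373/31.7 = 470,191.80
EOQ = √470,191.80 ≈ 685.71 → Q = 686
Orders per year = D/Q = 19,980 / 686 = 29.125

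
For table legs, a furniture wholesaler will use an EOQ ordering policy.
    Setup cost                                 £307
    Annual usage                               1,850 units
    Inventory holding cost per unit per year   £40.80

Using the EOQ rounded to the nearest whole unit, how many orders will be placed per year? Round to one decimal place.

Optimal lot size Q* = (2 × 1,850 × £307 / £40.8)^½ ≈ 166.86 → Q = 167
N = D/Q = 1,850/167 ≈ 11.078 orders/yr

11.1 orders per year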